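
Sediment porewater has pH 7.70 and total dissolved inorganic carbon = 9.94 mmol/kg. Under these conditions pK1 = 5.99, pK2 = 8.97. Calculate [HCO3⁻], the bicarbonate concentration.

α₁ = 1 / (1 + [H⁺]/K1 + K2/[H⁺]) = 1 / (1 + 10^-1.71 + 10^-1.27)
   = 1 / (1 + 0.019498 + 0.053703) = 1/1.0732 = 0.9318
[HCO3⁻] = α₁ × DIC = 0.9318 × 9.94 = 9.26 mmol/kg

[HCO3⁻] = 9.26 mmol/kg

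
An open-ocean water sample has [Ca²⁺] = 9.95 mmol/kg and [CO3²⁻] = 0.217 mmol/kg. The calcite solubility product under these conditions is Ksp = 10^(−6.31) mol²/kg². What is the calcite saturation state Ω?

Ksp = 10^(−6.31) = 4.898×10^-7
Ω = [Ca²⁺][CO3²⁻]/Ksp = (9.95×10^-3)(0.217×10^-3) / 4.898×10^-7 = 4.41

Ω = 4.41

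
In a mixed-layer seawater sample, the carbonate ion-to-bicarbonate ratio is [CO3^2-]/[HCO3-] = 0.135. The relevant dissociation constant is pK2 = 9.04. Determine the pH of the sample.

pH = 8.17

From K2 = [H⁺][CO3^2-]/[HCO3-]:  pH = pK2 + log₁₀([CO3^2-]/[HCO3-])
log₁₀(0.135) = -0.870
pH = 9.04 + (-0.870) = 8.17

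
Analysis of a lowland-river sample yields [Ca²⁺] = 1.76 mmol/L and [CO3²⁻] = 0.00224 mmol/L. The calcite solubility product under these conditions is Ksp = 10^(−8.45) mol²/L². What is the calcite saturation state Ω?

Ω = 1.11

Ksp = 10^(−8.45) = 3.548×10^-9
Ω = [Ca²⁺][CO3²⁻]/Ksp = (1.76×10^-3)(0.00224×10^-3) / 3.548×10^-9 = 1.11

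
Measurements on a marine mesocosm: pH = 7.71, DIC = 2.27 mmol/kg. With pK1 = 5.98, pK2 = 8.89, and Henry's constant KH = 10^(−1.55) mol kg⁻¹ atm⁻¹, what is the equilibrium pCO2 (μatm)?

pCO2 = 1380 μatm

α₀ = 1 / (1 + K1/[H⁺] + K1K2/[H⁺]²) = 1 / (1 + 10^+1.73 + 10^+0.55)
   = 1 / (1 + 53.703 + 3.5481) = 1/58.251 = 0.01717
[CO2*] = α₀ × DIC = 0.01717 × 2.27 = 0.03897 mmol/kg
pCO2 = [CO2*]/KH = 3.897×10^-5 / 2.818×10^-2 = 1380 μatm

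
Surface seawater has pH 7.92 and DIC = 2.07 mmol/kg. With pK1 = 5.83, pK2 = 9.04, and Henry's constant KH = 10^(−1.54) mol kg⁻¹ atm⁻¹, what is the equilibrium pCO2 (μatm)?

α₀ = 1 / (1 + K1/[H⁺] + K1K2/[H⁺]²) = 1 / (1 + 10^+2.09 + 10^+0.97)
   = 1 / (1 + 123.03 + 9.3325) = 1/133.36 = 0.007499
[CO2*] = α₀ × DIC = 0.007499 × 2.07 = 0.01552 mmol/kg = 15.52 μmol/kg
pCO2 = [CO2*]/KH = 1.552×10^-5 / 2.884×10^-2 = 538 μatm

pCO2 = 538 μatm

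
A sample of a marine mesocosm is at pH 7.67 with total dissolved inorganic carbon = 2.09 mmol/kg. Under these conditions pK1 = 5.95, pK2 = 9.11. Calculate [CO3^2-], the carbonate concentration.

[CO3²⁻] = 0.0719 mmol/kg

α₂ = 1 / (1 + [H⁺]/K2 + [H⁺]²/(K1K2)) = 1 / (1 + 10^+1.44 + 10^-0.28)
   = 1 / (1 + 27.542 + 0.52481) = 1/29.067 = 0.03440
[CO3²⁻] = α₂ × DIC = 0.03440 × 2.09 = 0.0719 mmol/kg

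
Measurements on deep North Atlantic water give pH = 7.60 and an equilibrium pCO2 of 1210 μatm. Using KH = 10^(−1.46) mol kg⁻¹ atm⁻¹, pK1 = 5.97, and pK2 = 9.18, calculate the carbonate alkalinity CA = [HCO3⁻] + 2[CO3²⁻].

CA = 1.88 mmol/kg

[CO2*] = KH · pCO2 = 10^(−1.46) × 1210×10^-6 = 4.196×10^-5 mol/kg
α₀ = 1/(1 + K1/[H⁺] + K1K2/[H⁺]²) = 1/(1 + 10^+1.63 + 10^+0.05) = 0.02233
DIC = [CO2*]/α₀ = 4.196×10^-5 / 0.02233 = 1.879 mmol/kg
CA = (α₁ + 2α₂)·DIC = (0.9526 + 2×0.02506) × 1.879 = 1.88 mmol/kg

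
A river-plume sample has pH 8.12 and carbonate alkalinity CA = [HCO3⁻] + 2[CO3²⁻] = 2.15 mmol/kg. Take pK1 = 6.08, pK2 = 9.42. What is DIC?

CA = [HCO3⁻] + 2[CO3²⁻] = (α₁ + 2α₂)·DIC
At pH 8.12: [H⁺]/K1 = 10^-2.04 = 0.0091201, K2/[H⁺] = 10^-1.30 = 0.050119
α₁ = 1/(1 + 0.0091201 + 0.050119) = 1/1.0592 = 0.9441; α₂ = α₁·K2/[H⁺] = 0.04732
α₁ + 2α₂ = 1.0387
DIC = CA / (α₁ + 2α₂) = 2.15 / 1.0387 = 2.07 mmol/kg

DIC = 2.07 mmol/kg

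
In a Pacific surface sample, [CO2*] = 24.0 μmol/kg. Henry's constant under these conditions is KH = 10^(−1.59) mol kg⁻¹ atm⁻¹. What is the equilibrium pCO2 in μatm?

pCO2 = 934 μatm

KH = 10^(−1.59) = 2.570×10^-2 mol kg⁻¹ atm⁻¹
pCO2 = [CO2*]/KH = 24.0×10^-6 / 2.570×10^-2 = 9.34×10^-4 atm = 934 μatm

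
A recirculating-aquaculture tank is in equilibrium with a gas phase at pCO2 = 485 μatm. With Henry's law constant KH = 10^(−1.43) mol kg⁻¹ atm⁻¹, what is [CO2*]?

KH = 10^(−1.43) = 3.715×10^-2 mol kg⁻¹ atm⁻¹
[CO2*] = KH · pCO2 = 3.715×10^-2 × 485×10^-6 atm = 1.80×10^-5 mol/kg

[CO2*] = 18.0 μmol/kg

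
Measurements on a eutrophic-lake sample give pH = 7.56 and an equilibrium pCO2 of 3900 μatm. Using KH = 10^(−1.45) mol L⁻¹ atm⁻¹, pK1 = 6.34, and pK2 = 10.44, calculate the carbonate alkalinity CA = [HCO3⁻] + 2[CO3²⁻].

[CO2*] = KH · pCO2 = 10^(−1.45) × 3900×10^-6 = 1.384×10^-4 mol/L
α₀ = 1/(1 + K1/[H⁺] + K1K2/[H⁺]²) = 1/(1 + 10^+1.22 + 10^-1.66) = 0.05676
DIC = [CO2*]/α₀ = 1.384×10^-4 / 0.05676 = 2.438 mmol/L
CA = (α₁ + 2α₂)·DIC = (0.9420 + 2×0.001242) × 2.438 = 2.30 mmol/L

CA = 2.30 mmol/L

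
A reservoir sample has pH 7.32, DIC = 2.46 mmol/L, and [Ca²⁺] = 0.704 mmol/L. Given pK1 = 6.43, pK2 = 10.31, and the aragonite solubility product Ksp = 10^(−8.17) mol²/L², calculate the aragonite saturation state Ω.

α₂ = 1 / (1 + [H⁺]/K2 + [H⁺]²/(K1K2)) = 1 / (1 + 10^+2.99 + 10^+2.10)
   = 1 / (1 + 977.24 + 125.89) = 1/1104.1 = 0.0009057
[CO3²⁻] = α₂ × DIC = 0.0009057 × 2.46 = 0.002228 mmol/L = 2.228 μmol/L
Ksp = 10^(−8.17) = 6.761×10^-9
Ω = [Ca²⁺][CO3²⁻]/Ksp = (0.704×10^-3)(2.228×10^-6) / 6.761×10^-9 = 0.232

Ω = 0.232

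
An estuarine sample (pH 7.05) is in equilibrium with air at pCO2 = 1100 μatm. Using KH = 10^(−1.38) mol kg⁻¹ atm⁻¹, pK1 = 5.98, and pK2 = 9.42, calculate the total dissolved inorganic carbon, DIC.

DIC = 0.587 mmol/kg

[CO2*] = KH · pCO2 = 10^(−1.38) × 1100×10^-6 = 4.586×10^-5 mol/kg
α₀ = 1/(1 + K1/[H⁺] + K1K2/[H⁺]²) = 1/(1 + 10^+1.07 + 10^-1.30) = 0.07813
DIC = [CO2*]/α₀ = 4.586×10^-5 / 0.07813 = 0.587 mmol/kg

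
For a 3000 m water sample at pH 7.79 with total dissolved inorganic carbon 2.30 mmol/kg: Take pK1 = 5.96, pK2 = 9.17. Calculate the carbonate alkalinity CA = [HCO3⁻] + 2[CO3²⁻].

CA = 2.36 mmol/kg

CA = [HCO3⁻] + 2[CO3²⁻] = (α₁ + 2α₂)·DIC
At pH 7.79: [H⁺]/K1 = 10^-1.83 = 0.014791, K2/[H⁺] = 10^-1.38 = 0.041687
α₁ = 1/(1 + 0.014791 + 0.041687) = 1/1.0565 = 0.9465; α₂ = α₁·K2/[H⁺] = 0.03946
α₁ + 2α₂ = 1.0255
CA = 1.0255 × 2.30 = 2.36 mmol/kg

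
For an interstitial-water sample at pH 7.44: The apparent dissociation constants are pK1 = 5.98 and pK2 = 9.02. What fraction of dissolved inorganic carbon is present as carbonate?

α₂ = 1 / (1 + [H⁺]/K2 + [H⁺]²/(K1K2)) = 1 / (1 + 10^+1.58 + 10^+0.12)
   = 1 / (1 + 38.019 + 1.3183) = 1/40.337 = 0.02479

α₂ = 0.0248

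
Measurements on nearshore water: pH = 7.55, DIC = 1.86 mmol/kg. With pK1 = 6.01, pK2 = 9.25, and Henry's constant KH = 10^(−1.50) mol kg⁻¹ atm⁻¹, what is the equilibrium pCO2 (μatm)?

pCO2 = 1620 μatm

α₀ = 1 / (1 + K1/[H⁺] + K1K2/[H⁺]²) = 1 / (1 + 10^+1.54 + 10^-0.16)
   = 1 / (1 + 34.674 + 0.69183) = 1/36.366 = 0.02750
[CO2*] = α₀ × DIC = 0.02750 × 1.86 = 0.05115 mmol/kg
pCO2 = [CO2*]/KH = 5.115×10^-5 / 3.162×10^-2 = 1620 μatm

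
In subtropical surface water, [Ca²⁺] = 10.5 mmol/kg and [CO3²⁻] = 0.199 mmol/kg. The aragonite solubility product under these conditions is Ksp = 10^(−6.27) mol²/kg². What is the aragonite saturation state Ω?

Ω = 3.89

Ksp = 10^(−6.27) = 5.370×10^-7
Ω = [Ca²⁺][CO3²⁻]/Ksp = (10.5×10^-3)(0.199×10^-3) / 5.370×10^-7 = 3.89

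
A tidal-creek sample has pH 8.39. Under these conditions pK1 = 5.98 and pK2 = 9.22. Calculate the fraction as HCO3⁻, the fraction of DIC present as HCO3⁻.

α₁ = 0.868

α₁ = 1 / (1 + [H⁺]/K1 + K2/[H⁺]) = 1 / (1 + 10^-2.41 + 10^-0.83)
   = 1 / (1 + 0.0038905 + 0.14791) = 1/1.1518 = 0.8682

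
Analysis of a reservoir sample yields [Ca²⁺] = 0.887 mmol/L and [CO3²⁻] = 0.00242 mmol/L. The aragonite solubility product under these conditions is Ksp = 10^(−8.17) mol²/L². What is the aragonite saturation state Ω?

Ω = 0.317

Ksp = 10^(−8.17) = 6.761×10^-9
Ω = [Ca²⁺][CO3²⁻]/Ksp = (0.887×10^-3)(0.00242×10^-3) / 6.761×10^-9 = 0.317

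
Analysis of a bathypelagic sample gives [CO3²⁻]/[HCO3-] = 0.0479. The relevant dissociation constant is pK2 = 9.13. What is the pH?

pH = 7.81

From K2 = [H⁺][CO3²⁻]/[HCO3-]:  pH = pK2 + log₁₀([CO3²⁻]/[HCO3-])
log₁₀(0.0479) = -1.320
pH = 9.13 + (-1.320) = 7.81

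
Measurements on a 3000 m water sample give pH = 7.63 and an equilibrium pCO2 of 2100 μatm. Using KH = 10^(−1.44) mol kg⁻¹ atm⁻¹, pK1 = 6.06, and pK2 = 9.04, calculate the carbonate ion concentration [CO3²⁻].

[CO3²⁻] = 0.110 mmol/kg

[CO2*] = KH · pCO2 = 10^(−1.44) × 2100×10^-6 = 7.625×10^-5 mol/kg
α₀ = 1/(1 + K1/[H⁺] + K1K2/[H⁺]²) = 1/(1 + 10^+1.57 + 10^+0.16) = 0.02525
DIC = [CO2*]/α₀ = 7.625×10^-5 / 0.02525 = 3.019 mmol/kg
[CO3²⁻] = α₂·DIC; α₂ = 0.03650, so [CO3²⁻] = 0.03650 × 3.019 = 0.110 mmol/kg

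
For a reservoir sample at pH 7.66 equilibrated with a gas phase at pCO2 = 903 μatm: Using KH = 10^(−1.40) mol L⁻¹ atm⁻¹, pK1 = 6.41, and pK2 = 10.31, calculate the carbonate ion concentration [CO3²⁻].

[CO2*] = KH · pCO2 = 10^(−1.40) × 903×10^-6 = 3.595×10^-5 mol/L
α₀ = 1/(1 + K1/[H⁺] + K1K2/[H⁺]²) = 1/(1 + 10^+1.25 + 10^-1.40) = 0.05313
DIC = [CO2*]/α₀ = 3.595×10^-5 / 0.05313 = 0.6767 mmol/L
[CO3²⁻] = α₂·DIC; α₂ = 0.002115, so [CO3²⁻] = 0.002115 × 0.6767 = 0.00143 mmol/L = 1.43 μmol/L

[CO3²⁻] = 1.43 μmol/L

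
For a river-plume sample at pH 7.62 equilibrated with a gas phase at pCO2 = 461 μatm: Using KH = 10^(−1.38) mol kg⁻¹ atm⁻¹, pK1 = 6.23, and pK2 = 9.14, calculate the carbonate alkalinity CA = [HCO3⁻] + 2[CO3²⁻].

[CO2*] = KH · pCO2 = 10^(−1.38) × 461×10^-6 = 1.922×10^-5 mol/kg
α₀ = 1/(1 + K1/[H⁺] + K1K2/[H⁺]²) = 1/(1 + 10^+1.39 + 10^-0.13) = 0.03804
DIC = [CO2*]/α₀ = 1.922×10^-5 / 0.03804 = 0.5052 mmol/kg
CA = (α₁ + 2α₂)·DIC = (0.9338 + 2×0.02820) × 0.5052 = 0.500 mmol/kg

CA = 0.500 mmol/kg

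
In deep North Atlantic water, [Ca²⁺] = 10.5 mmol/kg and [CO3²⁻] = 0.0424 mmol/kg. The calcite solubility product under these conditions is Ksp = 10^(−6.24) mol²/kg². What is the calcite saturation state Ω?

Ω = 0.774

Ksp = 10^(−6.24) = 5.754×10^-7
Ω = [Ca²⁺][CO3²⁻]/Ksp = (10.5×10^-3)(0.0424×10^-3) / 5.754×10^-7 = 0.774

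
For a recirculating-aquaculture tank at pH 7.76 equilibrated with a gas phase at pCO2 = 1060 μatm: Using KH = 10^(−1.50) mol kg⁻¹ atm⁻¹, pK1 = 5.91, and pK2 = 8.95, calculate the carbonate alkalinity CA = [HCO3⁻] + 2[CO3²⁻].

[CO2*] = KH · pCO2 = 10^(−1.50) × 1060×10^-6 = 3.352×10^-5 mol/kg
α₀ = 1/(1 + K1/[H⁺] + K1K2/[H⁺]²) = 1/(1 + 10^+1.85 + 10^+0.66) = 0.01309
DIC = [CO2*]/α₀ = 3.352×10^-5 / 0.01309 = 2.560 mmol/kg
CA = (α₁ + 2α₂)·DIC = (0.9270 + 2×0.05986) × 2.560 = 2.68 mmol/kg

CA = 2.68 mmol/kg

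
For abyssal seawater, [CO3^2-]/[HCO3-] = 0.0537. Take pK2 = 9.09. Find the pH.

pH = 7.82

From K2 = [H⁺][CO3^2-]/[HCO3-]:  pH = pK2 + log₁₀([CO3^2-]/[HCO3-])
log₁₀(0.0537) = -1.270
pH = 9.09 + (-1.270) = 7.82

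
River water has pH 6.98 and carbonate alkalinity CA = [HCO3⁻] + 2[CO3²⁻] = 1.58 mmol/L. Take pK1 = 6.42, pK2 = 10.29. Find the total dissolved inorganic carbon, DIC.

DIC = 2.01 mmol/L

CA = [HCO3⁻] + 2[CO3²⁻] = (α₁ + 2α₂)·DIC
At pH 6.98: [H⁺]/K1 = 10^-0.56 = 0.27542, K2/[H⁺] = 10^-3.31 = 0.00048978
α₁ = 1/(1 + 0.27542 + 0.00048978) = 1/1.2759 = 0.7838; α₂ = α₁·K2/[H⁺] = 0.0003839
α₁ + 2α₂ = 0.7845
DIC = CA / (α₁ + 2α₂) = 1.58 / 0.7845 = 2.01 mmol/L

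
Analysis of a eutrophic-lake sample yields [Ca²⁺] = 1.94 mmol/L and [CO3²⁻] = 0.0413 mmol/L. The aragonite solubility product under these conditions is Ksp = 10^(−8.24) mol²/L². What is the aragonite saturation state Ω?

Ksp = 10^(−8.24) = 5.754×10^-9
Ω = [Ca²⁺][CO3²⁻]/Ksp = (1.94×10^-3)(0.0413×10^-3) / 5.754×10^-9 = 13.9

Ω = 13.9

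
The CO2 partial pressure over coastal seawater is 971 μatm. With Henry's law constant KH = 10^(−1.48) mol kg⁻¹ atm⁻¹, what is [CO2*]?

KH = 10^(−1.48) = 3.311×10^-2 mol kg⁻¹ atm⁻¹
[CO2*] = KH · pCO2 = 3.311×10^-2 × 971×10^-6 atm = 3.22×10^-5 mol/kg

[CO2*] = 32.2 μmol/kg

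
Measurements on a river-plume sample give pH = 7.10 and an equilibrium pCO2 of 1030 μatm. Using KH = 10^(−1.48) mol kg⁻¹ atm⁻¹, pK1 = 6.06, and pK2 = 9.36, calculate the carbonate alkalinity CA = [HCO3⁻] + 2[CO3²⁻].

[CO2*] = KH · pCO2 = 10^(−1.48) × 1030×10^-6 = 3.411×10^-5 mol/kg
α₀ = 1/(1 + K1/[H⁺] + K1K2/[H⁺]²) = 1/(1 + 10^+1.04 + 10^-1.22) = 0.08316
DIC = [CO2*]/α₀ = 3.411×10^-5 / 0.08316 = 0.4101 mmol/kg
CA = (α₁ + 2α₂)·DIC = (0.9118 + 2×0.005011) × 0.4101 = 0.378 mmol/kg

CA = 0.378 mmol/kg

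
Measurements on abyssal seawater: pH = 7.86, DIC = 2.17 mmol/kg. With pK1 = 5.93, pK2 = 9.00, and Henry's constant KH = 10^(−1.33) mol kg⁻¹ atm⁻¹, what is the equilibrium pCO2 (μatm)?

pCO2 = 503 μatm

α₀ = 1 / (1 + K1/[H⁺] + K1K2/[H⁺]²) = 1 / (1 + 10^+1.93 + 10^+0.79)
   = 1 / (1 + 85.114 + 6.1660) = 1/92.280 = 0.01084
[CO2*] = α₀ × DIC = 0.01084 × 2.17 = 0.02352 mmol/kg
pCO2 = [CO2*]/KH = 2.352×10^-5 / 4.677×10^-2 = 503 μatm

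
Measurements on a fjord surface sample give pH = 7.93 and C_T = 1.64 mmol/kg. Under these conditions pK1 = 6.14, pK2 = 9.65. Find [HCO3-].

[HCO3⁻] = 1.58 mmol/kg

α₁ = 1 / (1 + [H⁺]/K1 + K2/[H⁺]) = 1 / (1 + 10^-1.79 + 10^-1.72)
   = 1 / (1 + 0.016218 + 0.019055) = 1/1.0353 = 0.9659
[HCO3⁻] = α₁ × DIC = 0.9659 × 1.64 = 1.58 mmol/kg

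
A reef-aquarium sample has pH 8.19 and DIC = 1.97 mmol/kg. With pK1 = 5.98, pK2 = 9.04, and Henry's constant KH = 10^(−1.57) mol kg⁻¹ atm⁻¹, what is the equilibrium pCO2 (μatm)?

α₀ = 1 / (1 + K1/[H⁺] + K1K2/[H⁺]²) = 1 / (1 + 10^+2.21 + 10^+1.36)
   = 1 / (1 + 162.18 + 22.909) = 1/186.09 = 0.005374
[CO2*] = α₀ × DIC = 0.005374 × 1.97 = 0.01059 mmol/kg = 10.59 μmol/kg
pCO2 = [CO2*]/KH = 1.059×10^-5 / 2.692×10^-2 = 393 μatm

pCO2 = 393 μatm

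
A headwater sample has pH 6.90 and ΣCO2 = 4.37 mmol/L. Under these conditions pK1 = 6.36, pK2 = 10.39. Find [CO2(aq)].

[CO2*] = 0.978 mmol/L

α₀ = 1 / (1 + K1/[H⁺] + K1K2/[H⁺]²) = 1 / (1 + 10^+0.54 + 10^-2.95)
   = 1 / (1 + 3.4674 + 0.0011220) = 1/4.4685 = 0.2238
[CO2*] = α₀ × DIC = 0.2238 × 4.37 = 0.978 mmol/L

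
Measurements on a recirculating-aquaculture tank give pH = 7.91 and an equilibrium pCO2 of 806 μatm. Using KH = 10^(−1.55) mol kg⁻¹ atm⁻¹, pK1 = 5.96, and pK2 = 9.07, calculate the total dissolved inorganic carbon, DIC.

DIC = 2.19 mmol/kg

[CO2*] = KH · pCO2 = 10^(−1.55) × 806×10^-6 = 2.272×10^-5 mol/kg
α₀ = 1/(1 + K1/[H⁺] + K1K2/[H⁺]²) = 1/(1 + 10^+1.95 + 10^+0.79) = 0.01039
DIC = [CO2*]/α₀ = 2.272×10^-5 / 0.01039 = 2.19 mmol/kg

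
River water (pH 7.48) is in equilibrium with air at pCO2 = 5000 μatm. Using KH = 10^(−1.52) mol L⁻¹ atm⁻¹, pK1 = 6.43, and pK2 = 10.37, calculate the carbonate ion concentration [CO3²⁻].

[CO2*] = KH · pCO2 = 10^(−1.52) × 5000×10^-6 = 1.510×10^-4 mol/L
α₀ = 1/(1 + K1/[H⁺] + K1K2/[H⁺]²) = 1/(1 + 10^+1.05 + 10^-1.84) = 0.08174
DIC = [CO2*]/α₀ = 1.510×10^-4 / 0.08174 = 1.847 mmol/L
[CO3²⁻] = α₂·DIC; α₂ = 0.001181, so [CO3²⁻] = 0.001181 × 1.847 = 0.00218 mmol/L = 2.18 μmol/L

[CO3²⁻] = 2.18 μmol/L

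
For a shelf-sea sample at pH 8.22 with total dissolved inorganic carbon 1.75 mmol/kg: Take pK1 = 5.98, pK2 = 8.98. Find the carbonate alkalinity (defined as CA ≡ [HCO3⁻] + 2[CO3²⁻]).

CA = [HCO3⁻] + 2[CO3²⁻] = (α₁ + 2α₂)·DIC
At pH 8.22: [H⁺]/K1 = 10^-2.24 = 0.0057544, K2/[H⁺] = 10^-0.76 = 0.17378
α₁ = 1/(1 + 0.0057544 + 0.17378) = 1/1.1795 = 0.8478; α₂ = α₁·K2/[H⁺] = 0.1473
α₁ + 2α₂ = 1.1425
CA = 1.1425 × 1.75 = 2.00 mmol/kg

CA = 2.00 mmol/kg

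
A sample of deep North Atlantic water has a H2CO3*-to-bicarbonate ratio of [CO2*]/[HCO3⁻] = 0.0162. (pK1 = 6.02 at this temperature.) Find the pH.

From K1 = [H⁺][HCO3⁻]/[CO2*]:  pH = pK1 − log₁₀([CO2*]/[HCO3⁻])
log₁₀(0.0162) = -1.790
pH = 6.02 − (-1.790) = 7.81

pH = 7.81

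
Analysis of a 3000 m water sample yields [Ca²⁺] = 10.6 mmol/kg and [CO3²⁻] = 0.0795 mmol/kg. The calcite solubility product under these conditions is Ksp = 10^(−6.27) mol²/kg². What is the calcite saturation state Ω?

Ksp = 10^(−6.27) = 5.370×10^-7
Ω = [Ca²⁺][CO3²⁻]/Ksp = (10.6×10^-3)(0.0795×10^-3) / 5.370×10^-7 = 1.57

Ω = 1.57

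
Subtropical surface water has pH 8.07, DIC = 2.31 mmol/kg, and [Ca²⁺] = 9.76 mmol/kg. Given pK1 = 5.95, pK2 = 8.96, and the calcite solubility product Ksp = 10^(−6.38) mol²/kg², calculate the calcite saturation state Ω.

Ω = 6.13

α₂ = 1 / (1 + [H⁺]/K2 + [H⁺]²/(K1K2)) = 1 / (1 + 10^+0.89 + 10^-1.23)
   = 1 / (1 + 7.7625 + 0.058884) = 1/8.8214 = 0.1134
[CO3²⁻] = α₂ × DIC = 0.1134 × 2.31 = 0.2619 mmol/kg
Ksp = 10^(−6.38) = 4.169×10^-7
Ω = [Ca²⁺][CO3²⁻]/Ksp = (9.76×10^-3)(2.619×10^-4) / 4.169×10^-7 = 6.13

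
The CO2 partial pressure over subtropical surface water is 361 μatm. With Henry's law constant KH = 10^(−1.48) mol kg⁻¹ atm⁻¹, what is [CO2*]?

KH = 10^(−1.48) = 3.311×10^-2 mol kg⁻¹ atm⁻¹
[CO2*] = KH · pCO2 = 3.311×10^-2 × 361×10^-6 atm = 1.20×10^-5 mol/kg

[CO2*] = 12.0 μmol/kg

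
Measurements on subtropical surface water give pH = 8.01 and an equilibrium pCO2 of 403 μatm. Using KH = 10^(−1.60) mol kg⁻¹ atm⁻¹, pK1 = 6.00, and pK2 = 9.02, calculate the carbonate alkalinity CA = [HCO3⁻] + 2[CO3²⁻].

CA = 1.24 mmol/kg

[CO2*] = KH · pCO2 = 10^(−1.60) × 403×10^-6 = 1.012×10^-5 mol/kg
α₀ = 1/(1 + K1/[H⁺] + K1K2/[H⁺]²) = 1/(1 + 10^+2.01 + 10^+1.00) = 0.008824
DIC = [CO2*]/α₀ = 1.012×10^-5 / 0.008824 = 1.147 mmol/kg
CA = (α₁ + 2α₂)·DIC = (0.9029 + 2×0.08824) × 1.147 = 1.24 mmol/kg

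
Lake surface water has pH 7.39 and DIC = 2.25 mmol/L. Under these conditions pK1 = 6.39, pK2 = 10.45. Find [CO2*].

[CO2*] = 0.204 mmol/L

α₀ = 1 / (1 + K1/[H⁺] + K1K2/[H⁺]²) = 1 / (1 + 10^+1.00 + 10^-2.06)
   = 1 / (1 + 10.000 + 0.0087096) = 1/11.009 = 0.09084
[CO2*] = α₀ × DIC = 0.09084 × 2.25 = 0.204 mmol/L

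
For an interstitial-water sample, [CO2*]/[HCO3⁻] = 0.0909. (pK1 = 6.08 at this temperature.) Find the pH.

pH = 7.12

From K1 = [H⁺][HCO3⁻]/[CO2*]:  pH = pK1 − log₁₀([CO2*]/[HCO3⁻])
log₁₀(0.0909) = -1.041
pH = 6.08 − (-1.041) = 7.12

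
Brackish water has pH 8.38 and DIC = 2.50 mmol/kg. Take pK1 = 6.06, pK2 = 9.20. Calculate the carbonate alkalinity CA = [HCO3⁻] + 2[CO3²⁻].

CA = [HCO3⁻] + 2[CO3²⁻] = (α₁ + 2α₂)·DIC
At pH 8.38: [H⁺]/K1 = 10^-2.32 = 0.0047863, K2/[H⁺] = 10^-0.82 = 0.15136
α₁ = 1/(1 + 0.0047863 + 0.15136) = 1/1.1561 = 0.8649; α₂ = α₁·K2/[H⁺] = 0.1309
α₁ + 2α₂ = 1.1268
CA = 1.1268 × 2.50 = 2.82 mmol/kg

CA = 2.82 mmol/kg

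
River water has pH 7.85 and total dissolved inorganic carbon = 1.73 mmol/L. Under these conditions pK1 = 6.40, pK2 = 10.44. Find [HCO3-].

[HCO3⁻] = 1.67 mmol/L

α₁ = 1 / (1 + [H⁺]/K1 + K2/[H⁺]) = 1 / (1 + 10^-1.45 + 10^-2.59)
   = 1 / (1 + 0.035481 + 0.0025704) = 1/1.0381 = 0.9633
[HCO3⁻] = α₁ × DIC = 0.9633 × 1.73 = 1.67 mmol/L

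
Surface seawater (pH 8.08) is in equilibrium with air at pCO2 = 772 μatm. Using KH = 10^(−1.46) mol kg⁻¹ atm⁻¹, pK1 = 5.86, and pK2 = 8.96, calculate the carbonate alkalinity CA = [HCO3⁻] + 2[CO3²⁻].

[CO2*] = KH · pCO2 = 10^(−1.46) × 772×10^-6 = 2.677×10^-5 mol/kg
α₀ = 1/(1 + K1/[H⁺] + K1K2/[H⁺]²) = 1/(1 + 10^+2.22 + 10^+1.34) = 0.005296
DIC = [CO2*]/α₀ = 2.677×10^-5 / 0.005296 = 5.055 mmol/kg
CA = (α₁ + 2α₂)·DIC = (0.8788 + 2×0.1159) × 5.055 = 5.61 mmol/kg

CA = 5.61 mmol/kg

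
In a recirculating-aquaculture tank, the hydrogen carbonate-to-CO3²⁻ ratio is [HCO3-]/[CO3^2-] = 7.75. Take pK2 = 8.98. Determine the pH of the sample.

From K2 = [H⁺][CO3^2-]/[HCO3-]:  pH = pK2 − log₁₀([HCO3-]/[CO3^2-])
log₁₀(7.75) = +0.889
pH = 8.98 − (+0.889) = 8.09

pH = 8.09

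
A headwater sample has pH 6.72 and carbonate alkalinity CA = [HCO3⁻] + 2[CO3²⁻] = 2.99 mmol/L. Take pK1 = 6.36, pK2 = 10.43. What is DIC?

DIC = 4.29 mmol/L

CA = [HCO3⁻] + 2[CO3²⁻] = (α₁ + 2α₂)·DIC
At pH 6.72: [H⁺]/K1 = 10^-0.36 = 0.43652, K2/[H⁺] = 10^-3.71 = 0.00019498
α₁ = 1/(1 + 0.43652 + 0.00019498) = 1/1.4367 = 0.6960; α₂ = α₁·K2/[H⁺] = 0.0001357
α₁ + 2α₂ = 0.6963
DIC = CA / (α₁ + 2α₂) = 2.99 / 0.6963 = 4.29 mmol/L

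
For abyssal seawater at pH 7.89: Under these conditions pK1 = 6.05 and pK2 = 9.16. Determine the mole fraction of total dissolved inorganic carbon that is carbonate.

α₂ = 0.0503

α₂ = 1 / (1 + [H⁺]/K2 + [H⁺]²/(K1K2)) = 1 / (1 + 10^+1.27 + 10^-0.57)
   = 1 / (1 + 18.621 + 0.26915) = 1/19.890 = 0.05028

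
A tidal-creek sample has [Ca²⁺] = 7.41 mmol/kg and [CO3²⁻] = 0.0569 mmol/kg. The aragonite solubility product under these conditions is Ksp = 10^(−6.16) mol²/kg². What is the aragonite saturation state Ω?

Ω = 0.609

Ksp = 10^(−6.16) = 6.918×10^-7
Ω = [Ca²⁺][CO3²⁻]/Ksp = (7.41×10^-3)(0.0569×10^-3) / 6.918×10^-7 = 0.609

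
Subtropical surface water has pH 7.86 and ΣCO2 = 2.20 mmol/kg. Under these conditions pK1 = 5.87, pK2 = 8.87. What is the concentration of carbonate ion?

α₂ = 1 / (1 + [H⁺]/K2 + [H⁺]²/(K1K2)) = 1 / (1 + 10^+1.01 + 10^-0.98)
   = 1 / (1 + 10.233 + 0.10471) = 1/11.338 = 0.08820
[CO3²⁻] = α₂ × DIC = 0.08820 × 2.20 = 0.194 mmol/kg

[CO3²⁻] = 0.194 mmol/kg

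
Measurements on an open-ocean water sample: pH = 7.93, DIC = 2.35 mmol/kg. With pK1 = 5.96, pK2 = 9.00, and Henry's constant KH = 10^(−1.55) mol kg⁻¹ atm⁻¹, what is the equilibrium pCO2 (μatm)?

α₀ = 1 / (1 + K1/[H⁺] + K1K2/[H⁺]²) = 1 / (1 + 10^+1.97 + 10^+0.90)
   = 1 / (1 + 93.325 + 7.9433) = 1/102.27 = 0.009778
[CO2*] = α₀ × DIC = 0.009778 × 2.35 = 0.02298 mmol/kg
pCO2 = [CO2*]/KH = 2.298×10^-5 / 2.818×10^-2 = 815 μatm

pCO2 = 815 μatm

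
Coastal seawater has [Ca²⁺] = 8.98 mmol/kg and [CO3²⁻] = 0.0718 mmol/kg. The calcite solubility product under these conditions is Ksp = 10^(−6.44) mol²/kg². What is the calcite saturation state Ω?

Ω = 1.78

Ksp = 10^(−6.44) = 3.631×10^-7
Ω = [Ca²⁺][CO3²⁻]/Ksp = (8.98×10^-3)(0.0718×10^-3) / 3.631×10^-7 = 1.78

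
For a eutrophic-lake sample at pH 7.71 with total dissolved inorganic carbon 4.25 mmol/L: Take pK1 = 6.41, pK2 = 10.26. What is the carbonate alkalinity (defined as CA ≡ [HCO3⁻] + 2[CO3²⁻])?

CA = [HCO3⁻] + 2[CO3²⁻] = (α₁ + 2α₂)·DIC
At pH 7.71: [H⁺]/K1 = 10^-1.30 = 0.050119, K2/[H⁺] = 10^-2.55 = 0.0028184
α₁ = 1/(1 + 0.050119 + 0.0028184) = 1/1.0529 = 0.9497; α₂ = α₁·K2/[H⁺] = 0.002677
α₁ + 2α₂ = 0.9551
CA = 0.9551 × 4.25 = 4.06 mmol/L

CA = 4.06 mmol/L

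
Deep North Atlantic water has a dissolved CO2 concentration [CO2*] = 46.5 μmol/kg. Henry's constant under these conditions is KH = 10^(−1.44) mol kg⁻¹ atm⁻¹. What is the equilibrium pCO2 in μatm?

pCO2 = 1280 μatm

KH = 10^(−1.44) = 3.631×10^-2 mol kg⁻¹ atm⁻¹
pCO2 = [CO2*]/KH = 46.5×10^-6 / 3.631×10^-2 = 1.28×10^-3 atm = 1280 μatm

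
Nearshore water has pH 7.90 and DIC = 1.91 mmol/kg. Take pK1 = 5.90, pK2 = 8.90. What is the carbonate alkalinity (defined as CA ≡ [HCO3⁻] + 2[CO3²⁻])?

CA = [HCO3⁻] + 2[CO3²⁻] = (α₁ + 2α₂)·DIC
At pH 7.90: [H⁺]/K1 = 10^-2.00 = 0.010000, K2/[H⁺] = 10^-1.00 = 0.10000
α₁ = 1/(1 + 0.010000 + 0.10000) = 1/1.1100 = 0.9009; α₂ = α₁·K2/[H⁺] = 0.09009
α₁ + 2α₂ = 1.0811
CA = 1.0811 × 1.91 = 2.06 mmol/kg

CA = 2.06 mmol/kg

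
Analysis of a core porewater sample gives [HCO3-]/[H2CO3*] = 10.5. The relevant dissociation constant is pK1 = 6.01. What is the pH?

From K1 = [H⁺][HCO3-]/[H2CO3*]:  pH = pK1 + log₁₀([HCO3-]/[H2CO3*])
log₁₀(10.5) = +1.021
pH = 6.01 + (+1.021) = 7.03

pH = 7.03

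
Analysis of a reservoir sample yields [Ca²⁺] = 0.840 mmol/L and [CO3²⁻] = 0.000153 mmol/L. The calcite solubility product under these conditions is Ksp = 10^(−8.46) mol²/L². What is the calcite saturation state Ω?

Ω = 0.0371

Ksp = 10^(−8.46) = 3.467×10^-9
Ω = [Ca²⁺][CO3²⁻]/Ksp = (0.840×10^-3)(0.000153×10^-3) / 3.467×10^-9 = 0.0371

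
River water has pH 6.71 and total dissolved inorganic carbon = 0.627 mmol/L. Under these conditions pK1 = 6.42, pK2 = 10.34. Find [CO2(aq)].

α₀ = 1 / (1 + K1/[H⁺] + K1K2/[H⁺]²) = 1 / (1 + 10^+0.29 + 10^-3.34)
   = 1 / (1 + 1.9498 + 0.00045709) = 1/2.9503 = 0.3389
[CO2*] = α₀ × DIC = 0.3389 × 0.627 = 0.213 mmol/L

[CO2*] = 0.213 mmol/L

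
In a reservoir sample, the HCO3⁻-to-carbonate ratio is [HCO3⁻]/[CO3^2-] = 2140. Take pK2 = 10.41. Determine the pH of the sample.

From K2 = [H⁺][CO3^2-]/[HCO3⁻]:  pH = pK2 − log₁₀([HCO3⁻]/[CO3^2-])
log₁₀(2140) = +3.330
pH = 10.41 − (+3.330) = 7.08

pH = 7.08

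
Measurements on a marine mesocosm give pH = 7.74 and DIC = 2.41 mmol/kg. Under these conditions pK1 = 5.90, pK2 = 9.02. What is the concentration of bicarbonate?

[HCO3⁻] = 2.26 mmol/kg

α₁ = 1 / (1 + [H⁺]/K1 + K2/[H⁺]) = 1 / (1 + 10^-1.84 + 10^-1.28)
   = 1 / (1 + 0.014454 + 0.052481) = 1/1.0669 = 0.9373
[HCO3⁻] = α₁ × DIC = 0.9373 × 2.41 = 2.26 mmol/kg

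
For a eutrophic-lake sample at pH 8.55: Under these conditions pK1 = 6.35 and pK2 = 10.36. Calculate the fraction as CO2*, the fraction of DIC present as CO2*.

α₀ = 0.00617

α₀ = 1 / (1 + K1/[H⁺] + K1K2/[H⁺]²) = 1 / (1 + 10^+2.20 + 10^+0.39)
   = 1 / (1 + 158.49 + 2.4547) = 1/161.94 = 0.006175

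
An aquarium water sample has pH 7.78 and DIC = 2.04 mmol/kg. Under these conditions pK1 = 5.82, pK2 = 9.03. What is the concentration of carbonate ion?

[CO3²⁻] = 0.107 mmol/kg

α₂ = 1 / (1 + [H⁺]/K2 + [H⁺]²/(K1K2)) = 1 / (1 + 10^+1.25 + 10^-0.71)
   = 1 / (1 + 17.783 + 0.19498) = 1/18.978 = 0.05269
[CO3²⁻] = α₂ × DIC = 0.05269 × 2.04 = 0.107 mmol/kg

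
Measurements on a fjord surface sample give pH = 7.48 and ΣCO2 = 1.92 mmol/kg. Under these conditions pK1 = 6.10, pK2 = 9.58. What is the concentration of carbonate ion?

[CO3²⁻] = 14.5 μmol/kg

α₂ = 1 / (1 + [H⁺]/K2 + [H⁺]²/(K1K2)) = 1 / (1 + 10^+2.10 + 10^+0.72)
   = 1 / (1 + 125.89 + 5.2481) = 1/132.14 = 0.007568
[CO3²⁻] = α₂ × DIC = 0.007568 × 1.92 = 0.0145 mmol/kg = 14.5 μmol/kg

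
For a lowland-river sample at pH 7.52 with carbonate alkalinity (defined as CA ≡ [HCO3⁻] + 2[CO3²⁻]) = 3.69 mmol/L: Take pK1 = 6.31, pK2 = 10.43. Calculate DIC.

CA = [HCO3⁻] + 2[CO3²⁻] = (α₁ + 2α₂)·DIC
At pH 7.52: [H⁺]/K1 = 10^-1.21 = 0.061660, K2/[H⁺] = 10^-2.91 = 0.0012303
α₁ = 1/(1 + 0.061660 + 0.0012303) = 1/1.0629 = 0.9408; α₂ = α₁·K2/[H⁺] = 0.001157
α₁ + 2α₂ = 0.9431
DIC = CA / (α₁ + 2α₂) = 3.69 / 0.9431 = 3.91 mmol/L

DIC = 3.91 mmol/L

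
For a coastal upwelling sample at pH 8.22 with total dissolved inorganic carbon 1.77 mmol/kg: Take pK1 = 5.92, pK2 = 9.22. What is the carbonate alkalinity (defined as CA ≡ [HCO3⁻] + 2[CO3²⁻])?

CA = [HCO3⁻] + 2[CO3²⁻] = (α₁ + 2α₂)·DIC
At pH 8.22: [H⁺]/K1 = 10^-2.30 = 0.0050119, K2/[H⁺] = 10^-1.00 = 0.10000
α₁ = 1/(1 + 0.0050119 + 0.10000) = 1/1.1050 = 0.9050; α₂ = α₁·K2/[H⁺] = 0.09050
α₁ + 2α₂ = 1.0860
CA = 1.0860 × 1.77 = 1.92 mmol/kg

CA = 1.92 mmol/kg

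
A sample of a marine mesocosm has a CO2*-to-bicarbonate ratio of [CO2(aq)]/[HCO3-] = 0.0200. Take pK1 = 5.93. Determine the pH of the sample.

pH = 7.63

From K1 = [H⁺][HCO3-]/[CO2(aq)]:  pH = pK1 − log₁₀([CO2(aq)]/[HCO3-])
log₁₀(0.0200) = -1.699
pH = 5.93 − (-1.699) = 7.63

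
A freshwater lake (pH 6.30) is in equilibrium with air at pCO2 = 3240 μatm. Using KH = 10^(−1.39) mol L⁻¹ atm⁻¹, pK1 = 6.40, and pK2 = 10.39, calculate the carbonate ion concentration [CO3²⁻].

[CO2*] = KH · pCO2 = 10^(−1.39) × 3240×10^-6 = 1.320×10^-4 mol/L
α₀ = 1/(1 + K1/[H⁺] + K1K2/[H⁺]²) = 1/(1 + 10^-0.10 + 10^-4.19) = 0.5573
DIC = [CO2*]/α₀ = 1.320×10^-4 / 0.5573 = 0.2368 mmol/L
[CO3²⁻] = α₂·DIC; α₂ = 3.598×10^-5, so [CO3²⁻] = 3.598×10^-5 × 0.2368 = 8.52×10^-6 mmol/L = 0.00852 μmol/L

[CO3²⁻] = 0.00852 μmol/L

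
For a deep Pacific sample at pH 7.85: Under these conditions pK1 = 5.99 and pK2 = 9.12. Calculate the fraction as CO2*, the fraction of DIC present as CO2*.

α₀ = 1 / (1 + K1/[H⁺] + K1K2/[H⁺]²) = 1 / (1 + 10^+1.86 + 10^+0.59)
   = 1 / (1 + 72.444 + 3.8905) = 1/77.334 = 0.01293

α₀ = 0.0129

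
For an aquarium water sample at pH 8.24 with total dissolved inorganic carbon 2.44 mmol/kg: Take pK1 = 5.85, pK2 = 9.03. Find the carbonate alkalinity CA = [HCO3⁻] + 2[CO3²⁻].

CA = 2.77 mmol/kg

CA = [HCO3⁻] + 2[CO3²⁻] = (α₁ + 2α₂)·DIC
At pH 8.24: [H⁺]/K1 = 10^-2.39 = 0.0040738, K2/[H⁺] = 10^-0.79 = 0.16218
α₁ = 1/(1 + 0.0040738 + 0.16218) = 1/1.1663 = 0.8574; α₂ = α₁·K2/[H⁺] = 0.1391
α₁ + 2α₂ = 1.1356
CA = 1.1356 × 2.44 = 2.77 mmol/kg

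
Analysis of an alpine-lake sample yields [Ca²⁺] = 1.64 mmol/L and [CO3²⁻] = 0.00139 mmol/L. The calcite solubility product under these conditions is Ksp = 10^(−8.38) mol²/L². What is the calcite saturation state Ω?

Ksp = 10^(−8.38) = 4.169×10^-9
Ω = [Ca²⁺][CO3²⁻]/Ksp = (1.64×10^-3)(0.00139×10^-3) / 4.169×10^-9 = 0.547

Ω = 0.547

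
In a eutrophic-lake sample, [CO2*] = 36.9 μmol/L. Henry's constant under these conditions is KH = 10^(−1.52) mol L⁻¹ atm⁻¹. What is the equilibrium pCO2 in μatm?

KH = 10^(−1.52) = 3.020×10^-2 mol L⁻¹ atm⁻¹
pCO2 = [CO2*]/KH = 36.9×10^-6 / 3.020×10^-2 = 1.22×10^-3 atm = 1220 μatm

pCO2 = 1220 μatm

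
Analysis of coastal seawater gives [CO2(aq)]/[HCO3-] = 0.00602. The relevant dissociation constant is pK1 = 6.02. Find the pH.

pH = 8.24

From K1 = [H⁺][HCO3-]/[CO2(aq)]:  pH = pK1 − log₁₀([CO2(aq)]/[HCO3-])
log₁₀(0.00602) = -2.220
pH = 6.02 − (-2.220) = 8.24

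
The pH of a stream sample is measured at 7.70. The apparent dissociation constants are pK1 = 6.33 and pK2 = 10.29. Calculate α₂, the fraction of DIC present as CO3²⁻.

α₂ = 1 / (1 + [H⁺]/K2 + [H⁺]²/(K1K2)) = 1 / (1 + 10^+2.59 + 10^+1.22)
   = 1 / (1 + 389.05 + 16.596) = 1/406.64 = 0.002459

α₂ = 0.00246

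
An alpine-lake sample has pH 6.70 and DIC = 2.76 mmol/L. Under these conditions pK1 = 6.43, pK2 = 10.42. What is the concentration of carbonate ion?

[CO3²⁻] = 0.342 μmol/L

α₂ = 1 / (1 + [H⁺]/K2 + [H⁺]²/(K1K2)) = 1 / (1 + 10^+3.72 + 10^+3.45)
   = 1 / (1 + 5248.1 + 2818.4) = 1/8067.5 = 0.0001240
[CO3²⁻] = α₂ × DIC = 0.0001240 × 2.76 = 0.000342 mmol/L = 0.342 μmol/L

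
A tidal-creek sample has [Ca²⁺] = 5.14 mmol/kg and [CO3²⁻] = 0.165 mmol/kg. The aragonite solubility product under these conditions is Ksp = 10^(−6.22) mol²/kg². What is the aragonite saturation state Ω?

Ksp = 10^(−6.22) = 6.026×10^-7
Ω = [Ca²⁺][CO3²⁻]/Ksp = (5.14×10^-3)(0.165×10^-3) / 6.026×10^-7 = 1.41

Ω = 1.41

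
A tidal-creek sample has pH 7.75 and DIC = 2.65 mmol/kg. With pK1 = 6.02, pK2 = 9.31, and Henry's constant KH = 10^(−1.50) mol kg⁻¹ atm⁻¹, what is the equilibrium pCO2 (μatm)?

α₀ = 1 / (1 + K1/[H⁺] + K1K2/[H⁺]²) = 1 / (1 + 10^+1.73 + 10^+0.17)
   = 1 / (1 + 53.703 + 1.4791) = 1/56.182 = 0.01780
[CO2*] = α₀ × DIC = 0.01780 × 2.65 = 0.04717 mmol/kg
pCO2 = [CO2*]/KH = 4.717×10^-5 / 3.162×10^-2 = 1490 μatm

pCO2 = 1490 μatm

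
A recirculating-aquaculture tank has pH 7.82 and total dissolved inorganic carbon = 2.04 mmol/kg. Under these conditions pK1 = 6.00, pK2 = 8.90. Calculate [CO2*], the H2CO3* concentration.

α₀ = 1 / (1 + K1/[H⁺] + K1K2/[H⁺]²) = 1 / (1 + 10^+1.82 + 10^+0.74)
   = 1 / (1 + 66.069 + 5.4954) = 1/72.565 = 0.01378
[CO2*] = α₀ × DIC = 0.01378 × 2.04 = 0.0281 mmol/kg

[CO2*] = 0.0281 mmol/kg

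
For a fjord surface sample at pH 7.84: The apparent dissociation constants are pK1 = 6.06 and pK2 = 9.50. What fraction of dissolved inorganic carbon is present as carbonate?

α₂ = 0.0211

α₂ = 1 / (1 + [H⁺]/K2 + [H⁺]²/(K1K2)) = 1 / (1 + 10^+1.66 + 10^-0.12)
   = 1 / (1 + 45.709 + 0.75858) = 1/47.467 = 0.02107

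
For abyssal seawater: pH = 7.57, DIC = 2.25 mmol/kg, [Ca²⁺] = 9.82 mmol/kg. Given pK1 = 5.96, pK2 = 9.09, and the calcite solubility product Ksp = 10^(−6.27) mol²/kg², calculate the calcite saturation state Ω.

α₂ = 1 / (1 + [H⁺]/K2 + [H⁺]²/(K1K2)) = 1 / (1 + 10^+1.52 + 10^-0.09)
   = 1 / (1 + 33.113 + 0.81283) = 1/34.926 = 0.02863
[CO3²⁻] = α₂ × DIC = 0.02863 × 2.25 = 0.06442 mmol/kg
Ksp = 10^(−6.27) = 5.370×10^-7
Ω = [Ca²⁺][CO3²⁻]/Ksp = (9.82×10^-3)(6.442×10^-5) / 5.370×10^-7 = 1.18

Ω = 1.18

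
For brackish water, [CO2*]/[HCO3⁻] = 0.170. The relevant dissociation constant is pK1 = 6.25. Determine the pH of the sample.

pH = 7.02

From K1 = [H⁺][HCO3⁻]/[CO2*]:  pH = pK1 − log₁₀([CO2*]/[HCO3⁻])
log₁₀(0.170) = -0.770
pH = 6.25 − (-0.770) = 7.02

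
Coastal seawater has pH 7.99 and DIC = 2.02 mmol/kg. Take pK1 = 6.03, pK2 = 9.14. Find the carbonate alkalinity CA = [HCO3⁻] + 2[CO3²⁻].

CA = [HCO3⁻] + 2[CO3²⁻] = (α₁ + 2α₂)·DIC
At pH 7.99: [H⁺]/K1 = 10^-1.96 = 0.010965, K2/[H⁺] = 10^-1.15 = 0.070795
α₁ = 1/(1 + 0.010965 + 0.070795) = 1/1.0818 = 0.9244; α₂ = α₁·K2/[H⁺] = 0.06544
α₁ + 2α₂ = 1.0553
CA = 1.0553 × 2.02 = 2.13 mmol/kg

CA = 2.13 mmol/kg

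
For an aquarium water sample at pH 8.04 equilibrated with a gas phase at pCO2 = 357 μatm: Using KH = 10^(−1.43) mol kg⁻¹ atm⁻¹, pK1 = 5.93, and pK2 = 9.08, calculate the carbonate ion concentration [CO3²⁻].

[CO3²⁻] = 0.156 mmol/kg

[CO2*] = KH · pCO2 = 10^(−1.43) × 357×10^-6 = 1.326×10^-5 mol/kg
α₀ = 1/(1 + K1/[H⁺] + K1K2/[H⁺]²) = 1/(1 + 10^+2.11 + 10^+1.07) = 0.007063
DIC = [CO2*]/α₀ = 1.326×10^-5 / 0.007063 = 1.878 mmol/kg
[CO3²⁻] = α₂·DIC; α₂ = 0.08299, so [CO3²⁻] = 0.08299 × 1.878 = 0.156 mmol/kg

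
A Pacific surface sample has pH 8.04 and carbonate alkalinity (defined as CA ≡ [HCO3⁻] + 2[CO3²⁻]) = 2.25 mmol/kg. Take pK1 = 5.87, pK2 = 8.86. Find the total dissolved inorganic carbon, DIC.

CA = [HCO3⁻] + 2[CO3²⁻] = (α₁ + 2α₂)·DIC
At pH 8.04: [H⁺]/K1 = 10^-2.17 = 0.0067608, K2/[H⁺] = 10^-0.82 = 0.15136
α₁ = 1/(1 + 0.0067608 + 0.15136) = 1/1.1581 = 0.8635; α₂ = α₁·K2/[H⁺] = 0.1307
α₁ + 2α₂ = 1.1249
DIC = CA / (α₁ + 2α₂) = 2.25 / 1.1249 = 2.00 mmol/kg

DIC = 2.00 mmol/kg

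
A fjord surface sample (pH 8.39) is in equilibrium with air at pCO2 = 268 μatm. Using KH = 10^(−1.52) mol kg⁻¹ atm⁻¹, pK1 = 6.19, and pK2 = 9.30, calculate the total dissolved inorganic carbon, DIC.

[CO2*] = KH · pCO2 = 10^(−1.52) × 268×10^-6 = 8.093×10^-6 mol/kg
α₀ = 1/(1 + K1/[H⁺] + K1K2/[H⁺]²) = 1/(1 + 10^+2.20 + 10^+1.29) = 0.005587
DIC = [CO2*]/α₀ = 8.093×10^-6 / 0.005587 = 1.45 mmol/kg

DIC = 1.45 mmol/kg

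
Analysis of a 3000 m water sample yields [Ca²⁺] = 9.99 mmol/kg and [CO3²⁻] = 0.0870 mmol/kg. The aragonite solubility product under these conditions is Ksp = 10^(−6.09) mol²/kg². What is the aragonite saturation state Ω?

Ksp = 10^(−6.09) = 8.128×10^-7
Ω = [Ca²⁺][CO3²⁻]/Ksp = (9.99×10^-3)(0.0870×10^-3) / 8.128×10^-7 = 1.07

Ω = 1.07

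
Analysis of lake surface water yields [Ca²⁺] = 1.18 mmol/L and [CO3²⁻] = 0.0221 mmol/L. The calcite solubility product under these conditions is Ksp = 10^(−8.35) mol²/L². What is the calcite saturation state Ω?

Ksp = 10^(−8.35) = 4.467×10^-9
Ω = [Ca²⁺][CO3²⁻]/Ksp = (1.18×10^-3)(0.0221×10^-3) / 4.467×10^-9 = 5.84

Ω = 5.84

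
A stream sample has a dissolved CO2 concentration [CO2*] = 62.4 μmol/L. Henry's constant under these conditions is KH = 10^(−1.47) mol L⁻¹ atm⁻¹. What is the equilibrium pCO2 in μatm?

pCO2 = 1840 μatm

KH = 10^(−1.47) = 3.388×10^-2 mol L⁻¹ atm⁻¹
pCO2 = [CO2*]/KH = 62.4×10^-6 / 3.388×10^-2 = 1.84×10^-3 atm = 1840 μatm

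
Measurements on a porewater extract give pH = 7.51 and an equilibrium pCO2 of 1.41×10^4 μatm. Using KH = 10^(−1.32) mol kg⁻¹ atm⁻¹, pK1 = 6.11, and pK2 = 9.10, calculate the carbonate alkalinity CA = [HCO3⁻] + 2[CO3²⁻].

[CO2*] = KH · pCO2 = 10^(−1.32) × 1.41×10^4×10^-6 = 6.749×10^-4 mol/kg
α₀ = 1/(1 + K1/[H⁺] + K1K2/[H⁺]²) = 1/(1 + 10^+1.40 + 10^-0.19) = 0.03736
DIC = [CO2*]/α₀ = 6.749×10^-4 / 0.03736 = 18.06 mmol/kg
CA = (α₁ + 2α₂)·DIC = (0.9385 + 2×0.02412) × 18.06 = 17.8 mmol/kg

CA = 17.8 mmol/kg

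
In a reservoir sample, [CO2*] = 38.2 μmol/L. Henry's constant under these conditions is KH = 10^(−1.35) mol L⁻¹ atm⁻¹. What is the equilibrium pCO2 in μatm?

KH = 10^(−1.35) = 4.467×10^-2 mol L⁻¹ atm⁻¹
pCO2 = [CO2*]/KH = 38.2×10^-6 / 4.467×10^-2 = 8.55×10^-4 atm = 855 μatm

pCO2 = 855 μatm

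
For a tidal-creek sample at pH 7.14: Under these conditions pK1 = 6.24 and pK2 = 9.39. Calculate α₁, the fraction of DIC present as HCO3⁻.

α₁ = 1 / (1 + [H⁺]/K1 + K2/[H⁺]) = 1 / (1 + 10^-0.90 + 10^-2.25)
   = 1 / (1 + 0.12589 + 0.0056234) = 1/1.1315 = 0.8838

α₁ = 0.884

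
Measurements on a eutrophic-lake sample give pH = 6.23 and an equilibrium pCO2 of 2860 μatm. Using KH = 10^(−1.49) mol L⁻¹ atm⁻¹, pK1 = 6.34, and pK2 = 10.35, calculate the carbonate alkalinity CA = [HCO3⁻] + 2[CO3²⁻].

CA = 0.0719 mmol/L

[CO2*] = KH · pCO2 = 10^(−1.49) × 2860×10^-6 = 9.255×10^-5 mol/L
α₀ = 1/(1 + K1/[H⁺] + K1K2/[H⁺]²) = 1/(1 + 10^-0.11 + 10^-4.23) = 0.5630
DIC = [CO2*]/α₀ = 9.255×10^-5 / 0.5630 = 0.1644 mmol/L
CA = (α₁ + 2α₂)·DIC = (0.4370 + 2×3.315×10^-5) × 0.1644 = 0.0719 mmol/L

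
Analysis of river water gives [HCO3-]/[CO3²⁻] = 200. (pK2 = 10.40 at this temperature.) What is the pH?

From K2 = [H⁺][CO3²⁻]/[HCO3-]:  pH = pK2 − log₁₀([HCO3-]/[CO3²⁻])
log₁₀(200) = +2.301
pH = 10.40 − (+2.301) = 8.10

pH = 8.10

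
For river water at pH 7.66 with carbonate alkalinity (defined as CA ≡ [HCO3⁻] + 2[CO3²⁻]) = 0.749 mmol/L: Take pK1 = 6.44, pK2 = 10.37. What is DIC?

DIC = 0.793 mmol/L

CA = [HCO3⁻] + 2[CO3²⁻] = (α₁ + 2α₂)·DIC
At pH 7.66: [H⁺]/K1 = 10^-1.22 = 0.060256, K2/[H⁺] = 10^-2.71 = 0.0019498
α₁ = 1/(1 + 0.060256 + 0.0019498) = 1/1.0622 = 0.9414; α₂ = α₁·K2/[H⁺] = 0.001836
α₁ + 2α₂ = 0.9451
DIC = CA / (α₁ + 2α₂) = 0.749 / 0.9451 = 0.793 mmol/L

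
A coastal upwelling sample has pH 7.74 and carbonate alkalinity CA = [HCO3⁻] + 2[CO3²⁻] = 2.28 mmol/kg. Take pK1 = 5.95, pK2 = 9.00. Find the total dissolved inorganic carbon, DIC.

DIC = 2.20 mmol/kg

CA = [HCO3⁻] + 2[CO3²⁻] = (α₁ + 2α₂)·DIC
At pH 7.74: [H⁺]/K1 = 10^-1.79 = 0.016218, K2/[H⁺] = 10^-1.26 = 0.054954
α₁ = 1/(1 + 0.016218 + 0.054954) = 1/1.0712 = 0.9336; α₂ = α₁·K2/[H⁺] = 0.05130
α₁ + 2α₂ = 1.0362
DIC = CA / (α₁ + 2α₂) = 2.28 / 1.0362 = 2.20 mmol/kg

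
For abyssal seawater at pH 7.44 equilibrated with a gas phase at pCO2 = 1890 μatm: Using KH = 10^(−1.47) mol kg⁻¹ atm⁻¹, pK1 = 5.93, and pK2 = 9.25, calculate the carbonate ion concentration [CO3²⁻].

[CO2*] = KH · pCO2 = 10^(−1.47) × 1890×10^-6 = 6.404×10^-5 mol/kg
α₀ = 1/(1 + K1/[H⁺] + K1K2/[H⁺]²) = 1/(1 + 10^+1.51 + 10^-0.30) = 0.02953
DIC = [CO2*]/α₀ = 6.404×10^-5 / 0.02953 = 2.168 mmol/kg
[CO3²⁻] = α₂·DIC; α₂ = 0.01480, so [CO3²⁻] = 0.01480 × 2.168 = 0.0321 mmol/kg

[CO3²⁻] = 0.0321 mmol/kg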